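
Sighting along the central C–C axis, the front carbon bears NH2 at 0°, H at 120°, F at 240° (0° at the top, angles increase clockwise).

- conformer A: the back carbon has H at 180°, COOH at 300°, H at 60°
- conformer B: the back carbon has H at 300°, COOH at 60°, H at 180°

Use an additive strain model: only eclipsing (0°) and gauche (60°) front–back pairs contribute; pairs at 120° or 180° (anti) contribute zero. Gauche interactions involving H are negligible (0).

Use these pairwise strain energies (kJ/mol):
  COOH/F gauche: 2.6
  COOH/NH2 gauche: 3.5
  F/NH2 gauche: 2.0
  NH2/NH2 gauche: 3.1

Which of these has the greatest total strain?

A is staggered. NH2 at 0° is gauche with COOH at 300° (3.5); F at 240° is gauche with COOH at 300° (2.6). Total 6.1 kJ/mol.
B is staggered. NH2 at 0° is gauche with COOH at 60° (3.5). Total 3.5 kJ/mol.
A has the highest total (6.1 kJ/mol).

A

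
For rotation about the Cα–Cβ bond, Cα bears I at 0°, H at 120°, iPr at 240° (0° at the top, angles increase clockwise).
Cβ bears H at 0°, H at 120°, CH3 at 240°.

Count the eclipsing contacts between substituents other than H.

Non-H eclipsing pairs: iPr(240°)/CH3(240°) — 1 interaction.

1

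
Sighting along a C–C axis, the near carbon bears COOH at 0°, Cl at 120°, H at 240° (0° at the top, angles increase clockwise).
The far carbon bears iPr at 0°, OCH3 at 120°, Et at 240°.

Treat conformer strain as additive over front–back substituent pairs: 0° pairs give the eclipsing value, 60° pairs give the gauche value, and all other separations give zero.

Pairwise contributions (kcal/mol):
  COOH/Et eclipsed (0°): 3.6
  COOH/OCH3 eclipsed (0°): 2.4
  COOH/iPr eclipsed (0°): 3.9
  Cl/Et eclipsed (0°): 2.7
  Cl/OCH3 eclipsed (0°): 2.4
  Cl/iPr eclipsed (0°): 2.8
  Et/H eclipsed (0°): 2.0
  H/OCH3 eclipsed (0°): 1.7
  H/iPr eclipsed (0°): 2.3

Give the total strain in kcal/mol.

This conformer (eclipsed): COOH–iPr eclipsed, Cl–OCH3 eclipsed, H–Et eclipsed; 3.9 + 2.4 + 2.0 = 8.3 kcal/mol.

8.3 kcal/mol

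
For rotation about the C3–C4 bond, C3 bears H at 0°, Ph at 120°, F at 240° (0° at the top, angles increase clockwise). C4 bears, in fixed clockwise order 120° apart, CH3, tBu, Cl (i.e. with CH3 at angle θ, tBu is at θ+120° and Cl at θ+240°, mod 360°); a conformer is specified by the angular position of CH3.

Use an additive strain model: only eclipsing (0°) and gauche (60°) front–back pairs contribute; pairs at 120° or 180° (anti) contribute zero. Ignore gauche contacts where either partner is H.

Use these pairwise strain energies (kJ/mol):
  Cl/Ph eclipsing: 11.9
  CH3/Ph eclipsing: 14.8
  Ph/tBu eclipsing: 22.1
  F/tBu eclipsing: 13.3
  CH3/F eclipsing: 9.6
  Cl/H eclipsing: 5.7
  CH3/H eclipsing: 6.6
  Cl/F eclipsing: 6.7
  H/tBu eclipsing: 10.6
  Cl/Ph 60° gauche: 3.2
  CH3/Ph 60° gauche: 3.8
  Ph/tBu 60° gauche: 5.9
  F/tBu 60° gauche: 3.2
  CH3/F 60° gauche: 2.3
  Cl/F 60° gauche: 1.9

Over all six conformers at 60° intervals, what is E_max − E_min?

CH3 at 0° is eclipsed. H at 0° is eclipsed with CH3 at 0° (6.6); Ph at 120° is eclipsed with tBu at 120° (22.1); F at 240° is eclipsed with Cl at 240° (6.7). Total 35.4 kJ/mol.
CH3 at 60° is staggered. Ph at 120° is gauche with CH3 at 60° (3.8); Ph at 120° is gauche with tBu at 180° (5.9); F at 240° is gauche with tBu at 180° (3.2); F at 240° is gauche with Cl at 300° (1.9). Total 14.8 kJ/mol.
CH3 at 120° is eclipsed. H at 0° is eclipsed with Cl at 0° (5.7); Ph at 120° is eclipsed with CH3 at 120° (14.8); F at 240° is eclipsed with tBu at 240° (13.3). Total 33.8 kJ/mol.
CH3 at 180° is staggered. Ph at 120° is gauche with CH3 at 180° (3.8); Ph at 120° is gauche with Cl at 60° (3.2); F at 240° is gauche with CH3 at 180° (2.3); F at 240° is gauche with tBu at 300° (3.2). Total 12.5 kJ/mol.
CH3 at 240° is eclipsed. H at 0° is eclipsed with tBu at 0° (10.6); Ph at 120° is eclipsed with Cl at 120° (11.9); F at 240° is eclipsed with CH3 at 240° (9.6). Total 32.1 kJ/mol.
CH3 at 300° is staggered. Ph at 120° is gauche with tBu at 60° (5.9); Ph at 120° is gauche with Cl at 180° (3.2); F at 240° is gauche with CH3 at 300° (2.3); F at 240° is gauche with Cl at 180° (1.9). Total 13.3 kJ/mol.
Max at 0° (35.4 kJ/mol), min at 180° (12.5 kJ/mol); barrier = 22.9 kJ/mol.

22.9 kJ/mol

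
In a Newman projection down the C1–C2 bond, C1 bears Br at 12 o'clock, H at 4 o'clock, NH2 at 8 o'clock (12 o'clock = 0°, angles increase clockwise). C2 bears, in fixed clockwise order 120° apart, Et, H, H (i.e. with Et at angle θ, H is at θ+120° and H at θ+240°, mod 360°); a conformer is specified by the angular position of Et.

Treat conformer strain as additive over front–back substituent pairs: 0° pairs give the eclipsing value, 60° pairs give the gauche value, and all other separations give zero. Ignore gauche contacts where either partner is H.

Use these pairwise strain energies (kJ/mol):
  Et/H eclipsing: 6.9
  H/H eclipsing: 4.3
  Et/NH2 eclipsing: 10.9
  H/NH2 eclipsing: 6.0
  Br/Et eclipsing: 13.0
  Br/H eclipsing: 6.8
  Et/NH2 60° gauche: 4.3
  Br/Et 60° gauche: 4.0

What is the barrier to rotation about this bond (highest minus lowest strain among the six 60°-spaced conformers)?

Et at 0° is eclipsed. Br at 0° is eclipsed with Et at 0° (13.0); H at 120° is eclipsed with H at 120° (4.3); NH2 at 240° is eclipsed with H at 240° (6.0). Total 23.3 kJ/mol.
Et at 60° is staggered. Br at 0° is gauche with Et at 60° (4.0). Total 4.0 kJ/mol.
Et at 120° is eclipsed. Br at 0° is eclipsed with H at 0° (6.8); H at 120° is eclipsed with Et at 120° (6.9); NH2 at 240° is eclipsed with H at 240° (6.0). Total 19.7 kJ/mol.
Et at 180° is staggered. NH2 at 240° is gauche with Et at 180° (4.3). Total 4.3 kJ/mol.
Et at 240° is eclipsed. Br at 0° is eclipsed with H at 0° (6.8); H at 120° is eclipsed with H at 120° (4.3); NH2 at 240° is eclipsed with Et at 240° (10.9). Total 22.0 kJ/mol.
Et at 300° is staggered. Br at 0° is gauche with Et at 300° (4.0); NH2 at 240° is gauche with Et at 300° (4.3). Total 8.3 kJ/mol.
Max at 0° (23.3 kJ/mol), min at 60° (4.0 kJ/mol); barrier = 19.3 kJ/mol.

19.3 kJ/mol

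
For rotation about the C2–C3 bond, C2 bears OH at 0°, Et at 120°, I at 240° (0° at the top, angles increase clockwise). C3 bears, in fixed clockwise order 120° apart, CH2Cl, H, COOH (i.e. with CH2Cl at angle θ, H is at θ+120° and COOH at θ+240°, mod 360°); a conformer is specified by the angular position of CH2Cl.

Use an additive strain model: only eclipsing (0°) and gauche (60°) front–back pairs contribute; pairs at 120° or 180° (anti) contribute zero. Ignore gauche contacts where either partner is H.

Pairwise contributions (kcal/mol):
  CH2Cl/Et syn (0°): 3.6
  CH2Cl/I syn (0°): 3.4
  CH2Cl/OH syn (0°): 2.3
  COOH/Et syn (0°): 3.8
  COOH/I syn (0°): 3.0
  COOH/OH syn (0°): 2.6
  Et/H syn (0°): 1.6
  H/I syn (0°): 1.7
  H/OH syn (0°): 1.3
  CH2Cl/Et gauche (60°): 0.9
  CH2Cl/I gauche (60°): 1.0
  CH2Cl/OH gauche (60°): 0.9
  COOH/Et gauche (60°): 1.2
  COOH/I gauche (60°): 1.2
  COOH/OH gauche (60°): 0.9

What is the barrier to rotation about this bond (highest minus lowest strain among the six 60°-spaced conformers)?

CH2Cl at 0° (eclipsed): OH(0°)/CH2Cl(0°) eclipsed 2.3; Et(120°)/H(120°) eclipsed 1.6; I(240°)/COOH(240°) eclipsed 3.0 → 6.9 kcal/mol.
CH2Cl at 60° (staggered): OH(0°)/CH2Cl(60°) gauche 0.9; OH(0°)/COOH(300°) gauche 0.9; Et(120°)/CH2Cl(60°) gauche 0.9; I(240°)/COOH(300°) gauche 1.2 → 3.9 kcal/mol.
CH2Cl at 120° (eclipsed): OH(0°)/COOH(0°) eclipsed 2.6; Et(120°)/CH2Cl(120°) eclipsed 3.6; I(240°)/H(240°) eclipsed 1.7 → 7.9 kcal/mol.
CH2Cl at 180° (staggered): OH(0°)/COOH(60°) gauche 0.9; Et(120°)/CH2Cl(180°) gauche 0.9; Et(120°)/COOH(60°) gauche 1.2; I(240°)/CH2Cl(180°) gauche 1.0 → 4.0 kcal/mol.
CH2Cl at 240° (eclipsed): OH(0°)/H(0°) eclipsed 1.3; Et(120°)/COOH(120°) eclipsed 3.8; I(240°)/CH2Cl(240°) eclipsed 3.4 → 8.5 kcal/mol.
CH2Cl at 300° (staggered): OH(0°)/CH2Cl(300°) gauche 0.9; Et(120°)/COOH(180°) gauche 1.2; I(240°)/CH2Cl(300°) gauche 1.0; I(240°)/COOH(180°) gauche 1.2 → 4.3 kcal/mol.
Max at 240° (8.5 kcal/mol), min at 60° (3.9 kcal/mol); barrier = 4.6 kcal/mol.

4.6 kcal/mol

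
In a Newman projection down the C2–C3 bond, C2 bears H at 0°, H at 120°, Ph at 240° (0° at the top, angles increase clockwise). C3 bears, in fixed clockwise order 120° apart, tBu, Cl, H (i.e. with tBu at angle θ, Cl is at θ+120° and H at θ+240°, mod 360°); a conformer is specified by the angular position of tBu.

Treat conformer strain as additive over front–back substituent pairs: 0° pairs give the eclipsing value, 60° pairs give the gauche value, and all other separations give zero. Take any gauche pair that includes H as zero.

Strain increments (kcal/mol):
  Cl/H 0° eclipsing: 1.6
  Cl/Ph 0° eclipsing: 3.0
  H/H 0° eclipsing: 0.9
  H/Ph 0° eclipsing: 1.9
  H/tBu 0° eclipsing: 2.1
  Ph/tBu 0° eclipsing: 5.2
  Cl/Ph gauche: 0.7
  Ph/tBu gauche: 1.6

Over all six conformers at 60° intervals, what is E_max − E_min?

7.0 kcal/mol

tBu at 0° (eclipsed): H(0°)/tBu(0°) eclipsed 2.1; H(120°)/Cl(120°) eclipsed 1.6; Ph(240°)/H(240°) eclipsed 1.9 → 5.6 kcal/mol.
tBu at 60° (staggered): Ph(240°)/Cl(180°) gauche 0.7 → 0.7 kcal/mol.
tBu at 120° (eclipsed): H(0°)/H(0°) eclipsed 0.9; H(120°)/tBu(120°) eclipsed 2.1; Ph(240°)/Cl(240°) eclipsed 3.0 → 6.0 kcal/mol.
tBu at 180° (staggered): Ph(240°)/tBu(180°) gauche 1.6; Ph(240°)/Cl(300°) gauche 0.7 → 2.3 kcal/mol.
tBu at 240° (eclipsed): H(0°)/Cl(0°) eclipsed 1.6; H(120°)/H(120°) eclipsed 0.9; Ph(240°)/tBu(240°) eclipsed 5.2 → 7.7 kcal/mol.
tBu at 300° (staggered): Ph(240°)/tBu(300°) gauche 1.6 → 1.6 kcal/mol.
Max at 240° (7.7 kcal/mol), min at 60° (0.7 kcal/mol); barrier = 7.0 kcal/mol.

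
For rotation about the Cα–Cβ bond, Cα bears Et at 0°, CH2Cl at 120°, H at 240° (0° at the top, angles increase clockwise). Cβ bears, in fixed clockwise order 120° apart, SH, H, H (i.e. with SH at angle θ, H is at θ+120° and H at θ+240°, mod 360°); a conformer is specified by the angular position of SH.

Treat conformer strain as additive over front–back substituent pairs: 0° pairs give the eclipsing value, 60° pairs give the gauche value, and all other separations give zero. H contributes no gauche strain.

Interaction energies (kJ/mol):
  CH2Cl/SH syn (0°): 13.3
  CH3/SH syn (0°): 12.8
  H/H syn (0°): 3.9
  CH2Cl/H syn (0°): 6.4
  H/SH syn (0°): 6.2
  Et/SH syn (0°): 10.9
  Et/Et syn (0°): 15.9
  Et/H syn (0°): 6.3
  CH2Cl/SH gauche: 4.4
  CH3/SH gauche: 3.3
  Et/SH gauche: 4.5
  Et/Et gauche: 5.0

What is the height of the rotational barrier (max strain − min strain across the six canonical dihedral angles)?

19.1 kJ/mol

SH at 0° (eclipsed): Et–SH eclipsed, CH2Cl–H eclipsed, H–H eclipsed; 10.9 + 6.4 + 3.9 = 21.2 kJ/mol.
SH at 60° (staggered): Et–SH gauche, CH2Cl–SH gauche; 4.5 + 4.4 = 8.9 kJ/mol.
SH at 120° (eclipsed): Et–H eclipsed, CH2Cl–SH eclipsed, H–H eclipsed; 6.3 + 13.3 + 3.9 = 23.5 kJ/mol.
SH at 180° (staggered): CH2Cl–SH gauche; 4.4 = 4.4 kJ/mol.
SH at 240° (eclipsed): Et–H eclipsed, CH2Cl–H eclipsed, H–SH eclipsed; 6.3 + 6.4 + 6.2 = 18.9 kJ/mol.
SH at 300° (staggered): Et–SH gauche; 4.5 = 4.5 kJ/mol.
Max at 120° (23.5 kJ/mol), min at 180° (4.4 kJ/mol); barrier = 19.1 kJ/mol.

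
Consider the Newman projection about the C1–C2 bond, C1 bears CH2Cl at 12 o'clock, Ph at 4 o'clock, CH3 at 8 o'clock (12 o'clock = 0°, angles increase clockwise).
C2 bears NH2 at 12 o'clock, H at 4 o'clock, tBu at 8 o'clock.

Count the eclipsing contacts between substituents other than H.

Non-H eclipsing pairs: CH2Cl(0°)/NH2(0°); CH3(240°)/tBu(240°) — 2 interactions.

2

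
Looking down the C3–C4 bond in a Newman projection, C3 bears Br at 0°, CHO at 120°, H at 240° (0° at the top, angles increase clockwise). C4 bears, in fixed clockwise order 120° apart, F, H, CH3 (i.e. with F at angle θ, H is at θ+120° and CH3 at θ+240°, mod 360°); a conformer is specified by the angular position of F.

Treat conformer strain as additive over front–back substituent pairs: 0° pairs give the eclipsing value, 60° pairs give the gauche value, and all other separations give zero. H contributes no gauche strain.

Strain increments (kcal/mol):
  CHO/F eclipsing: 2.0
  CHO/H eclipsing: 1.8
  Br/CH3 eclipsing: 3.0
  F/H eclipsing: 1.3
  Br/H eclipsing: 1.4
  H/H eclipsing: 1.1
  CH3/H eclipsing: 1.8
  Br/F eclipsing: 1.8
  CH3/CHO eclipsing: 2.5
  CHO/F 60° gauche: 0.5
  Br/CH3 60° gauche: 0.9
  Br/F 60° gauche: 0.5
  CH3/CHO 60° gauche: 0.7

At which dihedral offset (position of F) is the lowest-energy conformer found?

F at 0° (eclipsed): Br(0°)/F(0°) eclipsed 1.8; CHO(120°)/H(120°) eclipsed 1.8; H(240°)/CH3(240°) eclipsed 1.8 → 5.4 kcal/mol.
F at 60° (staggered): Br(0°)/F(60°) gauche 0.5; Br(0°)/CH3(300°) gauche 0.9; CHO(120°)/F(60°) gauche 0.5 → 1.9 kcal/mol.
F at 120° (eclipsed): Br(0°)/CH3(0°) eclipsed 3.0; CHO(120°)/F(120°) eclipsed 2.0; H(240°)/H(240°) eclipsed 1.1 → 6.1 kcal/mol.
F at 180° (staggered): Br(0°)/CH3(60°) gauche 0.9; CHO(120°)/F(180°) gauche 0.5; CHO(120°)/CH3(60°) gauche 0.7 → 2.1 kcal/mol.
F at 240° (eclipsed): Br(0°)/H(0°) eclipsed 1.4; CHO(120°)/CH3(120°) eclipsed 2.5; H(240°)/F(240°) eclipsed 1.3 → 5.2 kcal/mol.
F at 300° (staggered): Br(0°)/F(300°) gauche 0.5; CHO(120°)/CH3(180°) gauche 0.7 → 1.2 kcal/mol.
The minimum (1.2 kcal/mol) occurs with F at 300°.

300°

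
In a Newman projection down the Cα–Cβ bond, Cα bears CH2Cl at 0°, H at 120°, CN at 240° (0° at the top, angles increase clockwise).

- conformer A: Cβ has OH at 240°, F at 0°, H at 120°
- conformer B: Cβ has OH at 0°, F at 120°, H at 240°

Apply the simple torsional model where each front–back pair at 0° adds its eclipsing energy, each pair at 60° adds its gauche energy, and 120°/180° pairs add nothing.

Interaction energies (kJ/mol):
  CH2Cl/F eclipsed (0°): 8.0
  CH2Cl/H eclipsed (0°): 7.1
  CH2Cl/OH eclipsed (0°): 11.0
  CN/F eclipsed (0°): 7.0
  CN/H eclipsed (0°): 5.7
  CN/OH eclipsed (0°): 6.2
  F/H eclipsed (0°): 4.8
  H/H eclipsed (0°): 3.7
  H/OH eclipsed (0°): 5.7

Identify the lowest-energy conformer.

A is eclipsed. CH2Cl at 0° is eclipsed with F at 0° (8.0); H at 120° is eclipsed with H at 120° (3.7); CN at 240° is eclipsed with OH at 240° (6.2). Total 17.9 kJ/mol.
B is eclipsed. CH2Cl at 0° is eclipsed with OH at 0° (11.0); H at 120° is eclipsed with F at 120° (4.8); CN at 240° is eclipsed with H at 240° (5.7). Total 21.5 kJ/mol.
A has the lowest total (17.9 kJ/mol).

A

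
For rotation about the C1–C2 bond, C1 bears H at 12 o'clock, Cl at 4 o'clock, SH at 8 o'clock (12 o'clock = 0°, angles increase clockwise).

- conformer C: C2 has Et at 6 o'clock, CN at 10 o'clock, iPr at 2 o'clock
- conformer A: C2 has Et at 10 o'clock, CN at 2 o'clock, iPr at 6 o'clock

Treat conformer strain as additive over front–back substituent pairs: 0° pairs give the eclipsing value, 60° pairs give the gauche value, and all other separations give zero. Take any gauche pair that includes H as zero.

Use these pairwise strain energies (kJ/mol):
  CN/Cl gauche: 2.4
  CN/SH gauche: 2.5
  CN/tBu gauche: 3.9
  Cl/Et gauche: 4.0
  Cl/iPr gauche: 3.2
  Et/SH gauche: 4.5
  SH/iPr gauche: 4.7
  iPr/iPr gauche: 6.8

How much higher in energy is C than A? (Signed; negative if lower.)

-0.6 kJ/mol

C (staggered): Cl(120°)/Et(180°) gauche 4.0; Cl(120°)/iPr(60°) gauche 3.2; SH(240°)/Et(180°) gauche 4.5; SH(240°)/CN(300°) gauche 2.5 → 14.2 kJ/mol.
A (staggered): Cl(120°)/CN(60°) gauche 2.4; Cl(120°)/iPr(180°) gauche 3.2; SH(240°)/Et(300°) gauche 4.5; SH(240°)/iPr(180°) gauche 4.7 → 14.8 kJ/mol.
E(C) − E(A) = 14.2 − 14.8 = -0.6 kJ/mol.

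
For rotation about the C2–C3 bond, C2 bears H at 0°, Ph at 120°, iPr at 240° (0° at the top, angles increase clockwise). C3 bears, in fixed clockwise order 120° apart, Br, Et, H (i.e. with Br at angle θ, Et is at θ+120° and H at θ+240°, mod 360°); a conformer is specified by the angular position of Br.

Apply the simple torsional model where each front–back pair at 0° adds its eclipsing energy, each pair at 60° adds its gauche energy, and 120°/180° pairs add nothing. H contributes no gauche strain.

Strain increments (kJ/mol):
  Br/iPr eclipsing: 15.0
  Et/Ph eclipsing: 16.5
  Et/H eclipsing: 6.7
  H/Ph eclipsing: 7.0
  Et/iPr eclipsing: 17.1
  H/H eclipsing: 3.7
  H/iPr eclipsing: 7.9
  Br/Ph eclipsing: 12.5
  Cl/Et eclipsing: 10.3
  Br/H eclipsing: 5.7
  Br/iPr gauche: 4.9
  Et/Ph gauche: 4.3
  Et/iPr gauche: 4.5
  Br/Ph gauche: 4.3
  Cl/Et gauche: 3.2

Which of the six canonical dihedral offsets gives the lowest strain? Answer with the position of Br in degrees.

Br at 0° (eclipsed): H–Br eclipsed, Ph–Et eclipsed, iPr–H eclipsed; 5.7 + 16.5 + 7.9 = 30.1 kJ/mol.
Br at 60° (staggered): Ph–Br gauche, Ph–Et gauche, iPr–Et gauche; 4.3 + 4.3 + 4.5 = 13.1 kJ/mol.
Br at 120° (eclipsed): H–H eclipsed, Ph–Br eclipsed, iPr–Et eclipsed; 3.7 + 12.5 + 17.1 = 33.3 kJ/mol.
Br at 180° (staggered): Ph–Br gauche, iPr–Br gauche, iPr–Et gauche; 4.3 + 4.9 + 4.5 = 13.7 kJ/mol.
Br at 240° (eclipsed): H–Et eclipsed, Ph–H eclipsed, iPr–Br eclipsed; 6.7 + 7.0 + 15.0 = 28.7 kJ/mol.
Br at 300° (staggered): Ph–Et gauche, iPr–Br gauche; 4.3 + 4.9 = 9.2 kJ/mol.
The minimum (9.2 kJ/mol) occurs with Br at 300°.

300°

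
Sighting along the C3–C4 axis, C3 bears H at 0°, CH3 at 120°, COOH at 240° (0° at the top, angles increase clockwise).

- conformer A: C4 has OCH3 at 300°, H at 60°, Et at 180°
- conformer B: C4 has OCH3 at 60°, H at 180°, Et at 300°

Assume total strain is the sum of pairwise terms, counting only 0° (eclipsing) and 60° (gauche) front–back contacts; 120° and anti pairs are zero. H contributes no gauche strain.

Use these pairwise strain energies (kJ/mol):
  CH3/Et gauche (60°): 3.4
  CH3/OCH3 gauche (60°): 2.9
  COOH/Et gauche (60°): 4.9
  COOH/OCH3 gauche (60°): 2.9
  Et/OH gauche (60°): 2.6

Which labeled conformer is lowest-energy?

B

A (staggered): CH3(120°)/Et(180°) gauche 3.4; COOH(240°)/OCH3(300°) gauche 2.9; COOH(240°)/Et(180°) gauche 4.9 → 11.2 kJ/mol.
B (staggered): CH3(120°)/OCH3(60°) gauche 2.9; COOH(240°)/Et(300°) gauche 4.9 → 7.8 kJ/mol.
B has the lowest total (7.8 kJ/mol).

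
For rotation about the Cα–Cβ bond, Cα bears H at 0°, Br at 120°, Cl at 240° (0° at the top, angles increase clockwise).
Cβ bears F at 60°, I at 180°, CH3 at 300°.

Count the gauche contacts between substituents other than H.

4

Non-H gauche pairs: Br(120°)/F(60°); Br(120°)/I(180°); Cl(240°)/I(180°); Cl(240°)/CH3(300°) — 4 interactions.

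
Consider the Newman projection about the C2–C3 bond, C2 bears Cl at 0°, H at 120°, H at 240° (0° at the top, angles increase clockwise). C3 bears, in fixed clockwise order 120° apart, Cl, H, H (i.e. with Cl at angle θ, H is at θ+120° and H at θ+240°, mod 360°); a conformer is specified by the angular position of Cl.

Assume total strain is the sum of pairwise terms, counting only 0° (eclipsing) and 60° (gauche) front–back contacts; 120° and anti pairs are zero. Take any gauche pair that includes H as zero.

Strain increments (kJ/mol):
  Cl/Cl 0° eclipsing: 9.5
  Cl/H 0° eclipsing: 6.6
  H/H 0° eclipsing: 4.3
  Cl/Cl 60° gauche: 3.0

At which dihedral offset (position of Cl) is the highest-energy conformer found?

Cl at 0° is eclipsed. Cl at 0° is eclipsed with Cl at 0° (9.5); H at 120° is eclipsed with H at 120° (4.3); H at 240° is eclipsed with H at 240° (4.3). Total 18.1 kJ/mol.
Cl at 60° is staggered. Cl at 0° is gauche with Cl at 60° (3.0). Total 3.0 kJ/mol.
Cl at 120° is eclipsed. Cl at 0° is eclipsed with H at 0° (6.6); H at 120° is eclipsed with Cl at 120° (6.6); H at 240° is eclipsed with H at 240° (4.3). Total 17.5 kJ/mol.
Cl at 180° (staggered): no non-H gauche contacts → 0.0 kJ/mol.
Cl at 240° is eclipsed. Cl at 0° is eclipsed with H at 0° (6.6); H at 120° is eclipsed with H at 120° (4.3); H at 240° is eclipsed with Cl at 240° (6.6). Total 17.5 kJ/mol.
Cl at 300° is staggered. Cl at 0° is gauche with Cl at 300° (3.0). Total 3.0 kJ/mol.
The maximum (18.1 kJ/mol) occurs with Cl at 0°.

0°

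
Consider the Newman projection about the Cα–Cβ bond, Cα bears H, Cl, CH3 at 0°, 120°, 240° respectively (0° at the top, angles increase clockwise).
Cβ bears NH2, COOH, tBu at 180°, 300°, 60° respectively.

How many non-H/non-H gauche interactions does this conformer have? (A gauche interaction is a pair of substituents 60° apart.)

4

Non-H gauche pairs: Cl(120°)/NH2(180°); Cl(120°)/tBu(60°); CH3(240°)/NH2(180°); CH3(240°)/COOH(300°) — 4 interactions.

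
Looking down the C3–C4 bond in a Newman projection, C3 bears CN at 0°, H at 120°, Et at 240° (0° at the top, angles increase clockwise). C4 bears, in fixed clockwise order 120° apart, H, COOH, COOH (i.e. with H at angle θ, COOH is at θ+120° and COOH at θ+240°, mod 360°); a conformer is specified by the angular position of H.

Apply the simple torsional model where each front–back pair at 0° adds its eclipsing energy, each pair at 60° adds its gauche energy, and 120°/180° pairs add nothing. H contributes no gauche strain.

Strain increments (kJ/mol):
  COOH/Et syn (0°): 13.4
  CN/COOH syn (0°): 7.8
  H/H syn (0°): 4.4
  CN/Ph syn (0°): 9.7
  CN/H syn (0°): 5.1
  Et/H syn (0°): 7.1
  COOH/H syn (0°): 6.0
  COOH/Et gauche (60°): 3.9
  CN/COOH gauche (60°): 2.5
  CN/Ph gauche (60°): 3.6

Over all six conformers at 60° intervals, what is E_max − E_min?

H at 0° (eclipsed): CN–H eclipsed, H–COOH eclipsed, Et–COOH eclipsed; 5.1 + 6.0 + 13.4 = 24.5 kJ/mol.
H at 60° (staggered): CN–COOH gauche, Et–COOH gauche, Et–COOH gauche; 2.5 + 3.9 + 3.9 = 10.3 kJ/mol.
H at 120° (eclipsed): CN–COOH eclipsed, H–H eclipsed, Et–COOH eclipsed; 7.8 + 4.4 + 13.4 = 25.6 kJ/mol.
H at 180° (staggered): CN–COOH gauche, CN–COOH gauche, Et–COOH gauche; 2.5 + 2.5 + 3.9 = 8.9 kJ/mol.
H at 240° (eclipsed): CN–COOH eclipsed, H–COOH eclipsed, Et–H eclipsed; 7.8 + 6.0 + 7.1 = 20.9 kJ/mol.
H at 300° (staggered): CN–COOH gauche, Et–COOH gauche; 2.5 + 3.9 = 6.4 kJ/mol.
Max at 120° (25.6 kJ/mol), min at 300° (6.4 kJ/mol); barrier = 19.2 kJ/mol.

19.2 kJ/mol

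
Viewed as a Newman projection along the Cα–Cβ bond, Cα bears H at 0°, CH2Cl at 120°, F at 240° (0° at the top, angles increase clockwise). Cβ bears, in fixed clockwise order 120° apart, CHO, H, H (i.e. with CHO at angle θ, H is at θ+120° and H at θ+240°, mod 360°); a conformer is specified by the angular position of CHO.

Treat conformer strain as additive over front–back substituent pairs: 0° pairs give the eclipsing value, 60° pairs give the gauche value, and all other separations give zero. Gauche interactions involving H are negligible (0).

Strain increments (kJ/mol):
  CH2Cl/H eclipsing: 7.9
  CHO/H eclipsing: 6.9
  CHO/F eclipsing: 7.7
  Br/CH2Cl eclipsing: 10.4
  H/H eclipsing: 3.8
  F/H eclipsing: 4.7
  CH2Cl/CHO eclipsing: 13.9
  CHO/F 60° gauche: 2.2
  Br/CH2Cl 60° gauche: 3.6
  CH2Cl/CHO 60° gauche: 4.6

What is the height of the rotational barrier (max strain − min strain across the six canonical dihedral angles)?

CHO at 0° is eclipsed. H at 0° is eclipsed with CHO at 0° (6.9); CH2Cl at 120° is eclipsed with H at 120° (7.9); F at 240° is eclipsed with H at 240° (4.7). Total 19.5 kJ/mol.
CHO at 60° is staggered. CH2Cl at 120° is gauche with CHO at 60° (4.6). Total 4.6 kJ/mol.
CHO at 120° is eclipsed. H at 0° is eclipsed with H at 0° (3.8); CH2Cl at 120° is eclipsed with CHO at 120° (13.9); F at 240° is eclipsed with H at 240° (4.7). Total 22.4 kJ/mol.
CHO at 180° is staggered. CH2Cl at 120° is gauche with CHO at 180° (4.6); F at 240° is gauche with CHO at 180° (2.2). Total 6.8 kJ/mol.
CHO at 240° is eclipsed. H at 0° is eclipsed with H at 0° (3.8); CH2Cl at 120° is eclipsed with H at 120° (7.9); F at 240° is eclipsed with CHO at 240° (7.7). Total 19.4 kJ/mol.
CHO at 300° is staggered. F at 240° is gauche with CHO at 300° (2.2). Total 2.2 kJ/mol.
Max at 120° (22.4 kJ/mol), min at 300° (2.2 kJ/mol); barrier = 20.2 kJ/mol.

20.2 kJ/mol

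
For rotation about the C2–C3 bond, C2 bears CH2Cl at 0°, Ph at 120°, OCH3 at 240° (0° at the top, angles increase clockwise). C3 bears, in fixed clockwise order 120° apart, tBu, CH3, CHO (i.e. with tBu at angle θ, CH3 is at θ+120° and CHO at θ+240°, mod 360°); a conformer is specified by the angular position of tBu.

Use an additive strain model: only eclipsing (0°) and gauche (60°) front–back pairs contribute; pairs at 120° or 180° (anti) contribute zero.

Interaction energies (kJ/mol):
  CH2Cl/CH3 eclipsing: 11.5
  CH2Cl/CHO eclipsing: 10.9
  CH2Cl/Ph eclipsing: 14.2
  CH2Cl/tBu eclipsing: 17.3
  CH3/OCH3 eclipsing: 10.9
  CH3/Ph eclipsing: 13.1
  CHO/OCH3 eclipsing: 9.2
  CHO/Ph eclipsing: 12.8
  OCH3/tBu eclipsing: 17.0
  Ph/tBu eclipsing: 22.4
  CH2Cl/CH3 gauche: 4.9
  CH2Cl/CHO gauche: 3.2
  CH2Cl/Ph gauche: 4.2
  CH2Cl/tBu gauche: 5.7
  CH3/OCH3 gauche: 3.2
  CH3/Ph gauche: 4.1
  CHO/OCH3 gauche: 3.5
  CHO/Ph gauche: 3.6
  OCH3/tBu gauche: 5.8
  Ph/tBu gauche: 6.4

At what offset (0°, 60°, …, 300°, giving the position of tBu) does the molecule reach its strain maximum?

120°

tBu at 0° is eclipsed. CH2Cl at 0° is eclipsed with tBu at 0° (17.3); Ph at 120° is eclipsed with CH3 at 120° (13.1); OCH3 at 240° is eclipsed with CHO at 240° (9.2). Total 39.6 kJ/mol.
tBu at 60° is staggered. CH2Cl at 0° is gauche with tBu at 60° (5.7); CH2Cl at 0° is gauche with CHO at 300° (3.2); Ph at 120° is gauche with tBu at 60° (6.4); Ph at 120° is gauche with CH3 at 180° (4.1); OCH3 at 240° is gauche with CH3 at 180° (3.2); OCH3 at 240° is gauche with CHO at 300° (3.5). Total 26.1 kJ/mol.
tBu at 120° is eclipsed. CH2Cl at 0° is eclipsed with CHO at 0° (10.9); Ph at 120° is eclipsed with tBu at 120° (22.4); OCH3 at 240° is eclipsed with CH3 at 240° (10.9). Total 44.2 kJ/mol.
tBu at 180° is staggered. CH2Cl at 0° is gauche with CH3 at 300° (4.9); CH2Cl at 0° is gauche with CHO at 60° (3.2); Ph at 120° is gauche with tBu at 180° (6.4); Ph at 120° is gauche with CHO at 60° (3.6); OCH3 at 240° is gauche with tBu at 180° (5.8); OCH3 at 240° is gauche with CH3 at 300° (3.2). Total 27.1 kJ/mol.
tBu at 240° is eclipsed. CH2Cl at 0° is eclipsed with CH3 at 0° (11.5); Ph at 120° is eclipsed with CHO at 120° (12.8); OCH3 at 240° is eclipsed with tBu at 240° (17.0). Total 41.3 kJ/mol.
tBu at 300° is staggered. CH2Cl at 0° is gauche with tBu at 300° (5.7); CH2Cl at 0° is gauche with CH3 at 60° (4.9); Ph at 120° is gauche with CH3 at 60° (4.1); Ph at 120° is gauche with CHO at 180° (3.6); OCH3 at 240° is gauche with tBu at 300° (5.8); OCH3 at 240° is gauche with CHO at 180° (3.5). Total 27.6 kJ/mol.
The maximum (44.2 kJ/mol) occurs with tBu at 120°.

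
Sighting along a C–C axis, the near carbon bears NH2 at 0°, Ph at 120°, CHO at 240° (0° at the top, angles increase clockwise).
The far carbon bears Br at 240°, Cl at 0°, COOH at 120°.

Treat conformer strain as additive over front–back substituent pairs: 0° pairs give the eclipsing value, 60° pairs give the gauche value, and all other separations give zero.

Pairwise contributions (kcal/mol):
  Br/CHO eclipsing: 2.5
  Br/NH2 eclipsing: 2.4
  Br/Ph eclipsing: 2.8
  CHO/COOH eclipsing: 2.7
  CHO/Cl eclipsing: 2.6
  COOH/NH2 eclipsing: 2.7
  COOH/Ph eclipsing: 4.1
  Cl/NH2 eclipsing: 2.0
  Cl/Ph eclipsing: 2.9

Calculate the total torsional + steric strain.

This conformer (eclipsed): NH2(0°)/Cl(0°) eclipsed 2.0; Ph(120°)/COOH(120°) eclipsed 4.1; CHO(240°)/Br(240°) eclipsed 2.5 → 8.6 kcal/mol.

8.6 kcal/mol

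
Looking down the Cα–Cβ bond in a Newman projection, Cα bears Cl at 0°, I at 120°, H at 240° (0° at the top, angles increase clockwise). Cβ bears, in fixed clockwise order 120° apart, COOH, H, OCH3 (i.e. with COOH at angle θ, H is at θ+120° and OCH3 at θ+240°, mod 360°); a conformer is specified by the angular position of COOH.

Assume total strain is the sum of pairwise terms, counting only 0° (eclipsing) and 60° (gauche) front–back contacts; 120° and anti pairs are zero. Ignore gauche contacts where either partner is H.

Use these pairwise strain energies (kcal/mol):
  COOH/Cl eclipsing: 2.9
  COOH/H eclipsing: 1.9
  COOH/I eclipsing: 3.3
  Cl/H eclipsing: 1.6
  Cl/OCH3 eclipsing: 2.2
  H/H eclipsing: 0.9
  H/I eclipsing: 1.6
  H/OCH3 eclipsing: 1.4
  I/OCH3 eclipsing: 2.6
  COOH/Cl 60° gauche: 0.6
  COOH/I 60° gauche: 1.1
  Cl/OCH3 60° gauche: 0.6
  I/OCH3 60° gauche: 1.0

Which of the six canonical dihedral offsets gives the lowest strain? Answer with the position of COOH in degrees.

300°

COOH at 0° (eclipsed): Cl–COOH eclipsed, I–H eclipsed, H–OCH3 eclipsed; 2.9 + 1.6 + 1.4 = 5.9 kcal/mol.
COOH at 60° (staggered): Cl–COOH gauche, Cl–OCH3 gauche, I–COOH gauche; 0.6 + 0.6 + 1.1 = 2.3 kcal/mol.
COOH at 120° (eclipsed): Cl–OCH3 eclipsed, I–COOH eclipsed, H–H eclipsed; 2.2 + 3.3 + 0.9 = 6.4 kcal/mol.
COOH at 180° (staggered): Cl–OCH3 gauche, I–COOH gauche, I–OCH3 gauche; 0.6 + 1.1 + 1.0 = 2.7 kcal/mol.
COOH at 240° (eclipsed): Cl–H eclipsed, I–OCH3 eclipsed, H–COOH eclipsed; 1.6 + 2.6 + 1.9 = 6.1 kcal/mol.
COOH at 300° (staggered): Cl–COOH gauche, I–OCH3 gauche; 0.6 + 1.0 = 1.6 kcal/mol.
The minimum (1.6 kcal/mol) occurs with COOH at 300°.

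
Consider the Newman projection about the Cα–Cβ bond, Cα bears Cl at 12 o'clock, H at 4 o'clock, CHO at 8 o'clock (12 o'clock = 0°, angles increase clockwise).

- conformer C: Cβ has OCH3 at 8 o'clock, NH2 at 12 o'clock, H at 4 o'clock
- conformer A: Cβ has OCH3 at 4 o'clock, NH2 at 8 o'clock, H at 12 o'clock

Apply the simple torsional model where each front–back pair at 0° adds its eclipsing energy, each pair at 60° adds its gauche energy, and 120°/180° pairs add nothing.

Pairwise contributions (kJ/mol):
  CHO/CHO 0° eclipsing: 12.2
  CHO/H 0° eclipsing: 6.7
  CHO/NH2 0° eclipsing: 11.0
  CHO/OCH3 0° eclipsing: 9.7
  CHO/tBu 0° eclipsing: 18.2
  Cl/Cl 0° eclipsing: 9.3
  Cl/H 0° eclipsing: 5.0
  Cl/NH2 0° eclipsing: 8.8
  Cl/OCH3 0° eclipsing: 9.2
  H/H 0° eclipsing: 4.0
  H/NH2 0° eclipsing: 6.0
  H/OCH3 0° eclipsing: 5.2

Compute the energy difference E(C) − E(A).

C (eclipsed): Cl–NH2 eclipsed, H–H eclipsed, CHO–OCH3 eclipsed; 8.8 + 4.0 + 9.7 = 22.5 kJ/mol.
A (eclipsed): Cl–H eclipsed, H–OCH3 eclipsed, CHO–NH2 eclipsed; 5.0 + 5.2 + 11.0 = 21.2 kJ/mol.
E(C) − E(A) = 22.5 − 21.2 = +1.3 kJ/mol.

+1.3 kJ/mol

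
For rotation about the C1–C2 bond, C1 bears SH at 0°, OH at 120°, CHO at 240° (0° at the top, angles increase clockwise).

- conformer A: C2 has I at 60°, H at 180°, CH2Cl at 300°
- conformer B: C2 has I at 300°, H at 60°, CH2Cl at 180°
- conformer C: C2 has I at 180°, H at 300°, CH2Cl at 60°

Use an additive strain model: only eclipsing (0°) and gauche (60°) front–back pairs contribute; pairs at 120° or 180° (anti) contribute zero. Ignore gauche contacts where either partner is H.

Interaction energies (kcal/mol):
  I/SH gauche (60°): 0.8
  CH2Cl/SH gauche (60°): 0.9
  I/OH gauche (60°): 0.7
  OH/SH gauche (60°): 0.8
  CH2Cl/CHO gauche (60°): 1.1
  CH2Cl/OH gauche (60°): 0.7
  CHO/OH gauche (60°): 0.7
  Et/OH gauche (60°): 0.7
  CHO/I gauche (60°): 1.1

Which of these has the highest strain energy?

B

A (staggered): SH(0°)/I(60°) gauche 0.8; SH(0°)/CH2Cl(300°) gauche 0.9; OH(120°)/I(60°) gauche 0.7; CHO(240°)/CH2Cl(300°) gauche 1.1 → 3.5 kcal/mol.
B (staggered): SH(0°)/I(300°) gauche 0.8; OH(120°)/CH2Cl(180°) gauche 0.7; CHO(240°)/I(300°) gauche 1.1; CHO(240°)/CH2Cl(180°) gauche 1.1 → 3.7 kcal/mol.
C (staggered): SH(0°)/CH2Cl(60°) gauche 0.9; OH(120°)/I(180°) gauche 0.7; OH(120°)/CH2Cl(60°) gauche 0.7; CHO(240°)/I(180°) gauche 1.1 → 3.4 kcal/mol.
B has the highest total (3.7 kcal/mol).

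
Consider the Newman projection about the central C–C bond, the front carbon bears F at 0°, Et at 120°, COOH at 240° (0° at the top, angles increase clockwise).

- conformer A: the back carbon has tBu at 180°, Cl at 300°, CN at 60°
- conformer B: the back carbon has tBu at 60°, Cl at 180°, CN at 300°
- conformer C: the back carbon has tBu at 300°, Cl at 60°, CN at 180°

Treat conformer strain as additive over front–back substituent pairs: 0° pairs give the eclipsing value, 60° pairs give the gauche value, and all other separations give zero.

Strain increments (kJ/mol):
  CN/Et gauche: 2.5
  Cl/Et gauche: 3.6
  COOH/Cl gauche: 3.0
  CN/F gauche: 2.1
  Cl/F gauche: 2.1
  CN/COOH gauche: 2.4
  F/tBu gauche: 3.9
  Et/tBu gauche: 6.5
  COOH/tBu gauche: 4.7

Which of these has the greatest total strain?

B

A is staggered. F at 0° is gauche with Cl at 300° (2.1); F at 0° is gauche with CN at 60° (2.1); Et at 120° is gauche with tBu at 180° (6.5); Et at 120° is gauche with CN at 60° (2.5); COOH at 240° is gauche with tBu at 180° (4.7); COOH at 240° is gauche with Cl at 300° (3.0). Total 20.9 kJ/mol.
B is staggered. F at 0° is gauche with tBu at 60° (3.9); F at 0° is gauche with CN at 300° (2.1); Et at 120° is gauche with tBu at 60° (6.5); Et at 120° is gauche with Cl at 180° (3.6); COOH at 240° is gauche with Cl at 180° (3.0); COOH at 240° is gauche with CN at 300° (2.4). Total 21.5 kJ/mol.
C is staggered. F at 0° is gauche with tBu at 300° (3.9); F at 0° is gauche with Cl at 60° (2.1); Et at 120° is gauche with Cl at 60° (3.6); Et at 120° is gauche with CN at 180° (2.5); COOH at 240° is gauche with tBu at 300° (4.7); COOH at 240° is gauche with CN at 180° (2.4). Total 19.2 kJ/mol.
B has the highest total (21.5 kJ/mol).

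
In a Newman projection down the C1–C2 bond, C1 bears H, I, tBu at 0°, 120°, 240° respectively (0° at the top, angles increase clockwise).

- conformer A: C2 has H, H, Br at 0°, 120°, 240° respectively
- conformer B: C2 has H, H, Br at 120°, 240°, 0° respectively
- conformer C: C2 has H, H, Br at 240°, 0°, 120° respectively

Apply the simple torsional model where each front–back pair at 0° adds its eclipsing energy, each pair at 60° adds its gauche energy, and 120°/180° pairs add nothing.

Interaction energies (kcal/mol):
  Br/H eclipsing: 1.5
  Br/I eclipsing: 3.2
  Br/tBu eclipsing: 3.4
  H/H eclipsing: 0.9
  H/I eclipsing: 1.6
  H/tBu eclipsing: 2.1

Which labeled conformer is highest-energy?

C

A (eclipsed): H–H eclipsed, I–H eclipsed, tBu–Br eclipsed; 0.9 + 1.6 + 3.4 = 5.9 kcal/mol.
B (eclipsed): H–Br eclipsed, I–H eclipsed, tBu–H eclipsed; 1.5 + 1.6 + 2.1 = 5.2 kcal/mol.
C (eclipsed): H–H eclipsed, I–Br eclipsed, tBu–H eclipsed; 0.9 + 3.2 + 2.1 = 6.2 kcal/mol.
C has the highest total (6.2 kcal/mol).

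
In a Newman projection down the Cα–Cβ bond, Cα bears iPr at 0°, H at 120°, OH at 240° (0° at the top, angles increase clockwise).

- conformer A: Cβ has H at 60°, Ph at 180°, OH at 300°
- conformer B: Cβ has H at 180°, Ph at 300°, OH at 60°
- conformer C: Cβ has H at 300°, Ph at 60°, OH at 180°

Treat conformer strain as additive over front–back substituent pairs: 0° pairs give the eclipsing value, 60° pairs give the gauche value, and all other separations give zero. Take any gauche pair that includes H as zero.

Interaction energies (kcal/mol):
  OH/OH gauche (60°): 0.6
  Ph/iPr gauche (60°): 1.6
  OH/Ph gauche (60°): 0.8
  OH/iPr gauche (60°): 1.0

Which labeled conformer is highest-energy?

A (staggered): iPr–OH gauche, OH–Ph gauche, OH–OH gauche; 1.0 + 0.8 + 0.6 = 2.4 kcal/mol.
B (staggered): iPr–Ph gauche, iPr–OH gauche, OH–Ph gauche; 1.6 + 1.0 + 0.8 = 3.4 kcal/mol.
C (staggered): iPr–Ph gauche, OH–OH gauche; 1.6 + 0.6 = 2.2 kcal/mol.
B has the highest total (3.4 kcal/mol).

B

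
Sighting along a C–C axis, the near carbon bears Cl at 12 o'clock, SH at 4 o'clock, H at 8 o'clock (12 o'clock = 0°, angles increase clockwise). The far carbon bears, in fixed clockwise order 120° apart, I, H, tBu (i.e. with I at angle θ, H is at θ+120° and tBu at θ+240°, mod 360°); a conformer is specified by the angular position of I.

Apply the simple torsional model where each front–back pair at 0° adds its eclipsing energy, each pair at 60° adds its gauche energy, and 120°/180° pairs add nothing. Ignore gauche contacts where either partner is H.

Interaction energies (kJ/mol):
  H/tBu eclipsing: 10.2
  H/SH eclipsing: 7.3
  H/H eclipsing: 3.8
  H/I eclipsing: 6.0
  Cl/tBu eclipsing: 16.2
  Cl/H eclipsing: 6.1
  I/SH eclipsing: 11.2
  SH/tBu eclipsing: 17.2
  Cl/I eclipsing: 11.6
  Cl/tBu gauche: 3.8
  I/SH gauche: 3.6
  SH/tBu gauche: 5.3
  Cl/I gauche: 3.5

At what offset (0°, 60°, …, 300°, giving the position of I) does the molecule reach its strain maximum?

I at 0° (eclipsed): Cl–I eclipsed, SH–H eclipsed, H–tBu eclipsed; 11.6 + 7.3 + 10.2 = 29.1 kJ/mol.
I at 60° (staggered): Cl–I gauche, Cl–tBu gauche, SH–I gauche; 3.5 + 3.8 + 3.6 = 10.9 kJ/mol.
I at 120° (eclipsed): Cl–tBu eclipsed, SH–I eclipsed, H–H eclipsed; 16.2 + 11.2 + 3.8 = 31.2 kJ/mol.
I at 180° (staggered): Cl–tBu gauche, SH–I gauche, SH–tBu gauche; 3.8 + 3.6 + 5.3 = 12.7 kJ/mol.
I at 240° (eclipsed): Cl–H eclipsed, SH–tBu eclipsed, H–I eclipsed; 6.1 + 17.2 + 6.0 = 29.3 kJ/mol.
I at 300° (staggered): Cl–I gauche, SH–tBu gauche; 3.5 + 5.3 = 8.8 kJ/mol.
The maximum (31.2 kJ/mol) occurs with I at 120°.

120°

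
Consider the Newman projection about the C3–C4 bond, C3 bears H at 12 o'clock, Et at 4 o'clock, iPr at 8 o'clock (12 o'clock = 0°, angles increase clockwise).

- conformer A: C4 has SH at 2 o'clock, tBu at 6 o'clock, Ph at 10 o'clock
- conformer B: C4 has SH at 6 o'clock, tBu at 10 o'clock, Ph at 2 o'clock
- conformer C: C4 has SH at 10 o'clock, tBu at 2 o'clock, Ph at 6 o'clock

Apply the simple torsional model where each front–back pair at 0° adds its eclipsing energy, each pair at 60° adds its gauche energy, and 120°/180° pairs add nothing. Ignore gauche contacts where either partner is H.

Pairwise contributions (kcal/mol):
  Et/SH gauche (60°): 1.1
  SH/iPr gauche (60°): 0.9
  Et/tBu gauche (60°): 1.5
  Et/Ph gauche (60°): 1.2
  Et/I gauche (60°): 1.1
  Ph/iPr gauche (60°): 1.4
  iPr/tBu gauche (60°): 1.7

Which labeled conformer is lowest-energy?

A (staggered): Et–SH gauche, Et–tBu gauche, iPr–tBu gauche, iPr–Ph gauche; 1.1 + 1.5 + 1.7 + 1.4 = 5.7 kcal/mol.
B (staggered): Et–SH gauche, Et–Ph gauche, iPr–SH gauche, iPr–tBu gauche; 1.1 + 1.2 + 0.9 + 1.7 = 4.9 kcal/mol.
C (staggered): Et–tBu gauche, Et–Ph gauche, iPr–SH gauche, iPr–Ph gauche; 1.5 + 1.2 + 0.9 + 1.4 = 5.0 kcal/mol.
B has the lowest total (4.9 kcal/mol).

B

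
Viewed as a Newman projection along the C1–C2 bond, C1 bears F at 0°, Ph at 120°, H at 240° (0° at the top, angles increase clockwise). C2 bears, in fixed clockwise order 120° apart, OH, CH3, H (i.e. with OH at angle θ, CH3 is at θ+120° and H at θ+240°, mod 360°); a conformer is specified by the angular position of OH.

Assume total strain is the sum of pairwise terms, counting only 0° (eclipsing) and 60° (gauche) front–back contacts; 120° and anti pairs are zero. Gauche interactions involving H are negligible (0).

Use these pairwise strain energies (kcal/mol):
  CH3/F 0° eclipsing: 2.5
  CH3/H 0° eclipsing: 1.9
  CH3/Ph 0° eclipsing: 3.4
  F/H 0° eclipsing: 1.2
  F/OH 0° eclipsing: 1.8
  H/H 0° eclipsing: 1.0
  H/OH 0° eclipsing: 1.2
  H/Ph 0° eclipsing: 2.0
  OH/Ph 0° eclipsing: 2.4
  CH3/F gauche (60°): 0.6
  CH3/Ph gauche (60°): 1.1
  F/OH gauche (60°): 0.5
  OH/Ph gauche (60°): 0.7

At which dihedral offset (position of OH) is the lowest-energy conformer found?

180°

OH at 0° (eclipsed): F–OH eclipsed, Ph–CH3 eclipsed, H–H eclipsed; 1.8 + 3.4 + 1.0 = 6.2 kcal/mol.
OH at 60° (staggered): F–OH gauche, Ph–OH gauche, Ph–CH3 gauche; 0.5 + 0.7 + 1.1 = 2.3 kcal/mol.
OH at 120° (eclipsed): F–H eclipsed, Ph–OH eclipsed, H–CH3 eclipsed; 1.2 + 2.4 + 1.9 = 5.5 kcal/mol.
OH at 180° (staggered): F–CH3 gauche, Ph–OH gauche; 0.6 + 0.7 = 1.3 kcal/mol.
OH at 240° (eclipsed): F–CH3 eclipsed, Ph–H eclipsed, H–OH eclipsed; 2.5 + 2.0 + 1.2 = 5.7 kcal/mol.
OH at 300° (staggered): F–OH gauche, F–CH3 gauche, Ph–CH3 gauche; 0.5 + 0.6 + 1.1 = 2.2 kcal/mol.
The minimum (1.3 kcal/mol) occurs with OH at 180°.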